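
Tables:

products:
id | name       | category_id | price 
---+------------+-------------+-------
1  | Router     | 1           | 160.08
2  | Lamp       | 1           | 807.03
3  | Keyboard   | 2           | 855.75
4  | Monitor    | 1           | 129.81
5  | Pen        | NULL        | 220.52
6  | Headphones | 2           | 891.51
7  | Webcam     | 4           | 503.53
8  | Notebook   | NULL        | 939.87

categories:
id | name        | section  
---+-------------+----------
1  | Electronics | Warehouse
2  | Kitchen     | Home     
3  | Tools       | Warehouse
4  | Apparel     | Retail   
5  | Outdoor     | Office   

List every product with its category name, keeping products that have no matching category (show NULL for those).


LEFT JOIN keeps every row from products (the left table); where category_id has no match in categories, the category columns become NULL. Walk through each product:
  - product 1 (Router): category_id=1 -> matches Electronics
  - product 2 (Lamp): category_id=1 -> matches Electronics
  - product 3 (Keyboard): category_id=2 -> matches Kitchen
  - product 4 (Monitor): category_id=1 -> matches Electronics
  - product 5 (Pen): category_id=NULL, no match -> kept with NULL
  - product 6 (Headphones): category_id=2 -> matches Kitchen
  - product 7 (Webcam): category_id=4 -> matches Apparel
  - product 8 (Notebook): category_id=NULL, no match -> kept with NULL
All 8 rows appear; 2 have NULL category.

SQL:
SELECT a.name, b.name AS category
FROM products a
LEFT JOIN categories b ON a.category_id = b.id

Result:
name       | category   
-----------+------------
Router     | Electronics
Lamp       | Electronics
Keyboard   | Kitchen    
Monitor    | Electronics
Pen        | NULL       
Headphones | Kitchen    
Webcam     | Apparel    
Notebook   | NULL       


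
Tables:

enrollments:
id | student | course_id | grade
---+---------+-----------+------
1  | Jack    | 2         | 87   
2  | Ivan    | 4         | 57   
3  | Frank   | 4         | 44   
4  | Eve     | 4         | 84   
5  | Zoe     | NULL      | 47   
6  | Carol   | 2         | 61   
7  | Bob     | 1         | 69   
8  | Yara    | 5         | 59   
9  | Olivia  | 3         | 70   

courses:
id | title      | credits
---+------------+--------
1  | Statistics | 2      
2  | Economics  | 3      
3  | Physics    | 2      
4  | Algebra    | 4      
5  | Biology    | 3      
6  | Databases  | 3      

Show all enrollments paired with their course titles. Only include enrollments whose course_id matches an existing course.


INNER JOIN keeps only enrollments rows whose course_id matches an id in courses. Walk through each enrollment:
  - enrollment 1 (Jack): course_id=2 -> matches Economics
  - enrollment 2 (Ivan): course_id=4 -> matches Algebra
  - enrollment 3 (Frank): course_id=4 -> matches Algebra
  - enrollment 4 (Eve): course_id=4 -> matches Algebra
  - enrollment 5 (Zoe): course_id=NULL, no match -> dropped
  - enrollment 6 (Carol): course_id=2 -> matches Economics
  - enrollment 7 (Bob): course_id=1 -> matches Statistics
  - enrollment 8 (Yara): course_id=5 -> matches Biology
  - enrollment 9 (Olivia): course_id=3 -> matches Physics
So 1 of 9 rows is dropped.

SQL:
SELECT a.student, b.title AS course
FROM enrollments a
INNER JOIN courses b ON a.course_id = b.id

Result:
student | course    
--------+-----------
Jack    | Economics 
Ivan    | Algebra   
Frank   | Algebra   
Eve     | Algebra   
Carol   | Economics 
Bob     | Statistics
Yara    | Biology   
Olivia  | Physics   


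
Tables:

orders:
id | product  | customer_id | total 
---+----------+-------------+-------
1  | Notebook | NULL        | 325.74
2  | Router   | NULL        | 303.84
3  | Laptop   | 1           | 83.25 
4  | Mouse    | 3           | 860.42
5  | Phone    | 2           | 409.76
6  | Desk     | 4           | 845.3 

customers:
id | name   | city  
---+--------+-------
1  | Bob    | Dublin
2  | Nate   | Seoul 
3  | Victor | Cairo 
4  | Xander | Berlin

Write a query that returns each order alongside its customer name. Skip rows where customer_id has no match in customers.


INNER JOIN keeps only orders rows whose customer_id matches an id in customers. Walk through each order:
  - order 1 (Notebook): customer_id=NULL, no match -> dropped
  - order 2 (Router): customer_id=NULL, no match -> dropped
  - order 3 (Laptop): customer_id=1 -> matches Bob
  - order 4 (Mouse): customer_id=3 -> matches Victor
  - order 5 (Phone): customer_id=2 -> matches Nate
  - order 6 (Desk): customer_id=4 -> matches Xander
So 2 of 6 rows are dropped.

SQL:
SELECT a.product, b.name AS customer
FROM orders a
INNER JOIN customers b ON a.customer_id = b.id

Result:
product | customer
--------+---------
Laptop  | Bob     
Mouse   | Victor  
Phone   | Nate    
Desk    | Xander  


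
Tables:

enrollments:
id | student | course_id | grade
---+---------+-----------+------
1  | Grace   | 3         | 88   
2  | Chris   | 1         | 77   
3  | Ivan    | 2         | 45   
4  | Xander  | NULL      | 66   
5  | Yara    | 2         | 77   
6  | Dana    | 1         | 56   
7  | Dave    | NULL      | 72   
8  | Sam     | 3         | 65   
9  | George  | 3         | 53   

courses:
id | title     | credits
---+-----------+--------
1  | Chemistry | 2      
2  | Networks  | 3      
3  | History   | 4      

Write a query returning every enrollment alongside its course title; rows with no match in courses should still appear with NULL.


LEFT JOIN keeps every row from enrollments (the left table); where course_id has no match in courses, the course columns become NULL. Walk through each enrollment:
  - enrollment 1 (Grace): course_id=3 -> matches History
  - enrollment 2 (Chris): course_id=1 -> matches Chemistry
  - enrollment 3 (Ivan): course_id=2 -> matches Networks
  - enrollment 4 (Xander): course_id=NULL, no match -> kept with NULL
  - enrollment 5 (Yara): course_id=2 -> matches Networks
  - enrollment 6 (Dana): course_id=1 -> matches Chemistry
  - enrollment 7 (Dave): course_id=NULL, no match -> kept with NULL
  - enrollment 8 (Sam): course_id=3 -> matches History
  - enrollment 9 (George): course_id=3 -> matches History
All 9 rows appear; 2 have NULL course.

SQL:
SELECT a.student, b.title AS course
FROM enrollments a
LEFT JOIN courses b ON a.course_id = b.id

Result:
student | course   
--------+----------
Grace   | History  
Chris   | Chemistry
Ivan    | Networks 
Xander  | NULL     
Yara    | Networks 
Dana    | Chemistry
Dave    | NULL     
Sam     | History  
George  | History  


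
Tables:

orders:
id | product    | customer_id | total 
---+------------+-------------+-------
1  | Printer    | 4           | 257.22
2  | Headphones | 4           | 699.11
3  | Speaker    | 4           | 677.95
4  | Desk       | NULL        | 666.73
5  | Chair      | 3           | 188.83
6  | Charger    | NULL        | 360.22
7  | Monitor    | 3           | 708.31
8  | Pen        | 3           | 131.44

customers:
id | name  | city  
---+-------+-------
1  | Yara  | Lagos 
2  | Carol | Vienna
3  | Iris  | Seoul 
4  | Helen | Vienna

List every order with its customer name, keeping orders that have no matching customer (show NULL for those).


LEFT JOIN keeps every row from orders (the left table); where customer_id has no match in customers, the customer columns become NULL. Walk through each order:
  - order 1 (Printer): customer_id=4 -> matches Helen
  - order 2 (Headphones): customer_id=4 -> matches Helen
  - order 3 (Speaker): customer_id=4 -> matches Helen
  - order 4 (Desk): customer_id=NULL, no match -> kept with NULL
  - order 5 (Chair): customer_id=3 -> matches Iris
  - order 6 (Charger): customer_id=NULL, no match -> kept with NULL
  - order 7 (Monitor): customer_id=3 -> matches Iris
  - order 8 (Pen): customer_id=3 -> matches Iris
All 8 rows appear; 2 have NULL customer.

SQL:
SELECT a.product, b.name AS customer
FROM orders a
LEFT JOIN customers b ON a.customer_id = b.id

Result:
product    | customer
-----------+---------
Printer    | Helen   
Headphones | Helen   
Speaker    | Helen   
Desk       | NULL    
Chair      | Iris    
Charger    | NULL    
Monitor    | Iris    
Pen        | Iris    


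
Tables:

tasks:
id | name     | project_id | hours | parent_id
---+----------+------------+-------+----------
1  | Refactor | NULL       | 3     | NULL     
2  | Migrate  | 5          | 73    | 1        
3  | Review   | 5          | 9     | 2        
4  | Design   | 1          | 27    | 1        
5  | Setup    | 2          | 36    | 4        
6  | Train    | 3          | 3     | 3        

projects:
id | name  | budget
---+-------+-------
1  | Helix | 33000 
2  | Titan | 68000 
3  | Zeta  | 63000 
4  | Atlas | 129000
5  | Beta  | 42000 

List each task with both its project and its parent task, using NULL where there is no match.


Two LEFT JOINs from the same base table tasks: one to projects via project_id, one to tasks itself via parent_id. Both are LEFT so every task is preserved.
Match against projects:
  - task 1 (Refactor): project_id=NULL, no match -> kept with NULL
  - task 2 (Migrate): project_id=5 -> matches Beta
  - task 3 (Review): project_id=5 -> matches Beta
  - task 4 (Design): project_id=1 -> matches Helix
  - task 5 (Setup): project_id=2 -> matches Titan
  - task 6 (Train): project_id=3 -> matches Zeta
Match against tasks (self):
  - task 1 (Refactor): parent_id=NULL -> NULL
  - task 2 (Migrate): parent_id=1 -> Refactor
  - task 3 (Review): parent_id=2 -> Migrate
  - task 4 (Design): parent_id=1 -> Refactor
  - task 5 (Setup): parent_id=4 -> Design
  - task 6 (Train): parent_id=3 -> Review

SQL:
SELECT a.name, b.name AS project, c.name AS parent
FROM tasks a
LEFT JOIN projects b ON a.project_id = b.id
LEFT JOIN tasks c ON a.parent_id = c.id

Result:
name     | project | parent  
---------+---------+---------
Refactor | NULL    | NULL    
Migrate  | Beta    | Refactor
Review   | Beta    | Migrate 
Design   | Helix   | Refactor
Setup    | Titan   | Design  
Train    | Zeta    | Review  


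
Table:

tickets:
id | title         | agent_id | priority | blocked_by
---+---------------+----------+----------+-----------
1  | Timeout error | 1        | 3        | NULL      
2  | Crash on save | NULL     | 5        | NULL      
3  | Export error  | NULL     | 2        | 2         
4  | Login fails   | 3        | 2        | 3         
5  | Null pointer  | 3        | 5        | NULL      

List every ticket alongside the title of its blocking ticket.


This is a self-join: tickets is joined to a second copy of itself, matching each row's blocked_by to another row's id. Use LEFT JOIN so rows with blocked_by=NULL are kept.
  - ticket 1 (Timeout error): blocked_by=NULL -> NULL
  - ticket 2 (Crash on save): blocked_by=NULL -> NULL
  - ticket 3 (Export error): blocked_by=2 -> Crash on save
  - ticket 4 (Login fails): blocked_by=3 -> Export error
  - ticket 5 (Null pointer): blocked_by=NULL -> NULL

SQL:
SELECT a.title AS item, b.title AS blocked_by
FROM tickets a
LEFT JOIN tickets b ON a.blocked_by = b.id

Result:
item          | blocked_by   
--------------+--------------
Timeout error | NULL         
Crash on save | NULL         
Export error  | Crash on save
Login fails   | Export error 
Null pointer  | NULL         


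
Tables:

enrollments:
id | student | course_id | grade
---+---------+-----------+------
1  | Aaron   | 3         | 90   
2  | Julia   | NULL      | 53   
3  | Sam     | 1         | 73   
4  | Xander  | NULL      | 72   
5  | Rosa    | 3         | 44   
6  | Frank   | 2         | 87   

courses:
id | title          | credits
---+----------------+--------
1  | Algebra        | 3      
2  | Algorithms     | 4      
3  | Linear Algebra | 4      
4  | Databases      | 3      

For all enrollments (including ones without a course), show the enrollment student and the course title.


LEFT JOIN keeps every row from enrollments (the left table); where course_id has no match in courses, the course columns become NULL. Walk through each enrollment:
  - enrollment 1 (Aaron): course_id=3 -> matches Linear Algebra
  - enrollment 2 (Julia): course_id=NULL, no match -> kept with NULL
  - enrollment 3 (Sam): course_id=1 -> matches Algebra
  - enrollment 4 (Xander): course_id=NULL, no match -> kept with NULL
  - enrollment 5 (Rosa): course_id=3 -> matches Linear Algebra
  - enrollment 6 (Frank): course_id=2 -> matches Algorithms
All 6 rows appear; 2 have NULL course.

SQL:
SELECT a.student, b.title AS course
FROM enrollments a
LEFT JOIN courses b ON a.course_id = b.id

Result:
student | course        
--------+---------------
Aaron   | Linear Algebra
Julia   | NULL          
Sam     | Algebra       
Xander  | NULL          
Rosa    | Linear Algebra
Frank   | Algorithms    


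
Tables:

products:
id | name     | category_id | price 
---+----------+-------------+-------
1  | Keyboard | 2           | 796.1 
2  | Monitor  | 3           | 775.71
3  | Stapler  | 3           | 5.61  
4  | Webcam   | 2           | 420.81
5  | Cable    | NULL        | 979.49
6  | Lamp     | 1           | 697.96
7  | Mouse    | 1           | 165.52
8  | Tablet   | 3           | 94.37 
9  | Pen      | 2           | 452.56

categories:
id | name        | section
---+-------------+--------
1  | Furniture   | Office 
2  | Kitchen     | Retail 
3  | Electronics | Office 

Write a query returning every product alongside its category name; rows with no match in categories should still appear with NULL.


LEFT JOIN keeps every row from products (the left table); where category_id has no match in categories, the category columns become NULL. Walk through each product:
  - product 1 (Keyboard): category_id=2 -> matches Kitchen
  - product 2 (Monitor): category_id=3 -> matches Electronics
  - product 3 (Stapler): category_id=3 -> matches Electronics
  - product 4 (Webcam): category_id=2 -> matches Kitchen
  - product 5 (Cable): category_id=NULL, no match -> kept with NULL
  - product 6 (Lamp): category_id=1 -> matches Furniture
  - product 7 (Mouse): category_id=1 -> matches Furniture
  - product 8 (Tablet): category_id=3 -> matches Electronics
  - product 9 (Pen): category_id=2 -> matches Kitchen
All 9 rows appear; 1 has NULL category.

SQL:
SELECT a.name, b.name AS category
FROM products a
LEFT JOIN categories b ON a.category_id = b.id

Result:
name     | category   
---------+------------
Keyboard | Kitchen    
Monitor  | Electronics
Stapler  | Electronics
Webcam   | Kitchen    
Cable    | NULL       
Lamp     | Furniture  
Mouse    | Furniture  
Tablet   | Electronics
Pen      | Kitchen    


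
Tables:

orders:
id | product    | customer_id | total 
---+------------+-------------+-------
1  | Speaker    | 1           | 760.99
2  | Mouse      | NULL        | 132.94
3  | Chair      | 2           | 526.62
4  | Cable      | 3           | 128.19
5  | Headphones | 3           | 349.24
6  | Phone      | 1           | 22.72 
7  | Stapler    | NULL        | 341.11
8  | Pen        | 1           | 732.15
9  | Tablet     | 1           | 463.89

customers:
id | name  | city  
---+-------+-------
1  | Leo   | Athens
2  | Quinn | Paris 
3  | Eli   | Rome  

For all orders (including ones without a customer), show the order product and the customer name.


LEFT JOIN keeps every row from orders (the left table); where customer_id has no match in customers, the customer columns become NULL. Walk through each order:
  - order 1 (Speaker): customer_id=1 -> matches Leo
  - order 2 (Mouse): customer_id=NULL, no match -> kept with NULL
  - order 3 (Chair): customer_id=2 -> matches Quinn
  - order 4 (Cable): customer_id=3 -> matches Eli
  - order 5 (Headphones): customer_id=3 -> matches Eli
  - order 6 (Phone): customer_id=1 -> matches Leo
  - order 7 (Stapler): customer_id=NULL, no match -> kept with NULL
  - order 8 (Pen): customer_id=1 -> matches Leo
  - order 9 (Tablet): customer_id=1 -> matches Leo
All 9 rows appear; 2 have NULL customer.

SQL:
SELECT a.product, b.name AS customer
FROM orders a
LEFT JOIN customers b ON a.customer_id = b.id

Result:
product    | customer
-----------+---------
Speaker    | Leo     
Mouse      | NULL    
Chair      | Quinn   
Cable      | Eli     
Headphones | Eli     
Phone      | Leo     
Stapler    | NULL    
Pen        | Leo     
Tablet     | Leo     


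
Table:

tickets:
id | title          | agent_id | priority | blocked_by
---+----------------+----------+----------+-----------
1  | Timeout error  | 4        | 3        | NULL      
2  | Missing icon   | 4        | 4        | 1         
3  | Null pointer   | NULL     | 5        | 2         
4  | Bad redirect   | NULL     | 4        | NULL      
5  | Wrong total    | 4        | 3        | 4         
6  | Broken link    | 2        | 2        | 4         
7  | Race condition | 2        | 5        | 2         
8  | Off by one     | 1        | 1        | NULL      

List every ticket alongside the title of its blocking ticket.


This is a self-join: tickets is joined to a second copy of itself, matching each row's blocked_by to another row's id. Use LEFT JOIN so rows with blocked_by=NULL are kept.
  - ticket 1 (Timeout error): blocked_by=NULL -> NULL
  - ticket 2 (Missing icon): blocked_by=1 -> Timeout error
  - ticket 3 (Null pointer): blocked_by=2 -> Missing icon
  - ticket 4 (Bad redirect): blocked_by=NULL -> NULL
  - ticket 5 (Wrong total): blocked_by=4 -> Bad redirect
  - ticket 6 (Broken link): blocked_by=4 -> Bad redirect
  - ticket 7 (Race condition): blocked_by=2 -> Missing icon
  - ticket 8 (Off by one): blocked_by=NULL -> NULL

SQL:
SELECT a.title AS item, b.title AS blocked_by
FROM tickets a
LEFT JOIN tickets b ON a.blocked_by = b.id

Result:
item           | blocked_by   
---------------+--------------
Timeout error  | NULL         
Missing icon   | Timeout error
Null pointer   | Missing icon 
Bad redirect   | NULL         
Wrong total    | Bad redirect 
Broken link    | Bad redirect 
Race condition | Missing icon 
Off by one     | NULL         


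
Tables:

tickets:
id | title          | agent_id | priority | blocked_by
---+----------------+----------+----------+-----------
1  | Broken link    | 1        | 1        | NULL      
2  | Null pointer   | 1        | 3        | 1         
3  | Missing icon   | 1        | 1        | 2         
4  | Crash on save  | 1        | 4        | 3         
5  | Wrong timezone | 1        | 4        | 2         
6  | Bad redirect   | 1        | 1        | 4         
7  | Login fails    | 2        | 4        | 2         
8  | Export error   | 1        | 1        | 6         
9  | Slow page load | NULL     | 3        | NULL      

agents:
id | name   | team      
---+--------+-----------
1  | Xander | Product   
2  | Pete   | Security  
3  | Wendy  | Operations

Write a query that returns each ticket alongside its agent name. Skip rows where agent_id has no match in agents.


INNER JOIN keeps only tickets rows whose agent_id matches an id in agents. Walk through each ticket:
  - ticket 1 (Broken link): agent_id=1 -> matches Xander
  - ticket 2 (Null pointer): agent_id=1 -> matches Xander
  - ticket 3 (Missing icon): agent_id=1 -> matches Xander
  - ticket 4 (Crash on save): agent_id=1 -> matches Xander
  - ticket 5 (Wrong timezone): agent_id=1 -> matches Xander
  - ticket 6 (Bad redirect): agent_id=1 -> matches Xander
  - ticket 7 (Login fails): agent_id=2 -> matches Pete
  - ticket 8 (Export error): agent_id=1 -> matches Xander
  - ticket 9 (Slow page load): agent_id=NULL, no match -> dropped
So 1 of 9 rows is dropped.

SQL:
SELECT a.title, b.name AS agent
FROM tickets a
INNER JOIN agents b ON a.agent_id = b.id

Result:
title          | agent 
---------------+-------
Broken link    | Xander
Null pointer   | Xander
Missing icon   | Xander
Crash on save  | Xander
Wrong timezone | Xander
Bad redirect   | Xander
Login fails    | Pete  
Export error   | Xander


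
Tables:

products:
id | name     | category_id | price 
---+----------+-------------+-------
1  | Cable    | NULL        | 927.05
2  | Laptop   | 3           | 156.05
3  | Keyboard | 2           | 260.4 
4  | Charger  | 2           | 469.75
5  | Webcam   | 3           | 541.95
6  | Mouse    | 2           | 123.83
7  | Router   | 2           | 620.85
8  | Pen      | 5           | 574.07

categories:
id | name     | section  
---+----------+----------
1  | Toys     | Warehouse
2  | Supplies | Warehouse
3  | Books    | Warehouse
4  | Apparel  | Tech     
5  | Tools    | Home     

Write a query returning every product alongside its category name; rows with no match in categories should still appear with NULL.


LEFT JOIN keeps every row from products (the left table); where category_id has no match in categories, the category columns become NULL. Walk through each product:
  - product 1 (Cable): category_id=NULL, no match -> kept with NULL
  - product 2 (Laptop): category_id=3 -> matches Books
  - product 3 (Keyboard): category_id=2 -> matches Supplies
  - product 4 (Charger): category_id=2 -> matches Supplies
  - product 5 (Webcam): category_id=3 -> matches Books
  - product 6 (Mouse): category_id=2 -> matches Supplies
  - product 7 (Router): category_id=2 -> matches Supplies
  - product 8 (Pen): category_id=5 -> matches Tools
All 8 rows appear; 1 has NULL category.

SQL:
SELECT a.name, b.name AS category
FROM products a
LEFT JOIN categories b ON a.category_id = b.id

Result:
name     | category
---------+---------
Cable    | NULL    
Laptop   | Books   
Keyboard | Supplies
Charger  | Supplies
Webcam   | Books   
Mouse    | Supplies
Router   | Supplies
Pen      | Tools   


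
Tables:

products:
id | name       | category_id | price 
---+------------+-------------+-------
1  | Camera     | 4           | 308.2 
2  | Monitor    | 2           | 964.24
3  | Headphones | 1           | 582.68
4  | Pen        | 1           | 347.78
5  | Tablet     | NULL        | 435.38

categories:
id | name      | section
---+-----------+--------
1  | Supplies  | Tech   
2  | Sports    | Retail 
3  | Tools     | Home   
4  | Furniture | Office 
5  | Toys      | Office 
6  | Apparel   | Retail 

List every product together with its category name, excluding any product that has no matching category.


INNER JOIN keeps only products rows whose category_id matches an id in categories. Walk through each product:
  - product 1 (Camera): category_id=4 -> matches Furniture
  - product 2 (Monitor): category_id=2 -> matches Sports
  - product 3 (Headphones): category_id=1 -> matches Supplies
  - product 4 (Pen): category_id=1 -> matches Supplies
  - product 5 (Tablet): category_id=NULL, no match -> dropped
So 1 of 5 rows is dropped.

SQL:
SELECT a.name, b.name AS category
FROM products a
INNER JOIN categories b ON a.category_id = b.id

Result:
name       | category 
-----------+----------
Camera     | Furniture
Monitor    | Sports   
Headphones | Supplies 
Pen        | Supplies 


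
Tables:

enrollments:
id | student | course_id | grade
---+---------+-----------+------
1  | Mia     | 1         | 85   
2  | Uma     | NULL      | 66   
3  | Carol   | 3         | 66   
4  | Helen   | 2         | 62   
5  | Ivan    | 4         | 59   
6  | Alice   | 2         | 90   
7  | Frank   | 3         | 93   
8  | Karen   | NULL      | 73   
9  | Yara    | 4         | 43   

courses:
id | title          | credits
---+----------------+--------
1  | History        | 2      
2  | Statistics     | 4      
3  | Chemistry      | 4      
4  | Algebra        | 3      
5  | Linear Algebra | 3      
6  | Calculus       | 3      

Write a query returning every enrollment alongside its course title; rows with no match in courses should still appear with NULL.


LEFT JOIN keeps every row from enrollments (the left table); where course_id has no match in courses, the course columns become NULL. Walk through each enrollment:
  - enrollment 1 (Mia): course_id=1 -> matches History
  - enrollment 2 (Uma): course_id=NULL, no match -> kept with NULL
  - enrollment 3 (Carol): course_id=3 -> matches Chemistry
  - enrollment 4 (Helen): course_id=2 -> matches Statistics
  - enrollment 5 (Ivan): course_id=4 -> matches Algebra
  - enrollment 6 (Alice): course_id=2 -> matches Statistics
  - enrollment 7 (Frank): course_id=3 -> matches Chemistry
  - enrollment 8 (Karen): course_id=NULL, no match -> kept with NULL
  - enrollment 9 (Yara): course_id=4 -> matches Algebra
All 9 rows appear; 2 have NULL course.

SQL:
SELECT a.student, b.title AS course
FROM enrollments a
LEFT JOIN courses b ON a.course_id = b.id

Result:
student | course    
--------+-----------
Mia     | History   
Uma     | NULL      
Carol   | Chemistry 
Helen   | Statistics
Ivan    | Algebra   
Alice   | Statistics
Frank   | Chemistry 
Karen   | NULL      
Yara    | Algebra   


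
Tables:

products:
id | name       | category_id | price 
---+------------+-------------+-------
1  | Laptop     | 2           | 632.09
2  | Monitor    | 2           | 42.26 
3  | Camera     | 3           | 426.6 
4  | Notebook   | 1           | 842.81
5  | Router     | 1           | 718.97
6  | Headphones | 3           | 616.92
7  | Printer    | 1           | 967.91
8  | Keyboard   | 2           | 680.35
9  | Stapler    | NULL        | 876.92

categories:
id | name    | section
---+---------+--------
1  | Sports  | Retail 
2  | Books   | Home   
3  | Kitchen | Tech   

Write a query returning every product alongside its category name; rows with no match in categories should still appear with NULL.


LEFT JOIN keeps every row from products (the left table); where category_id has no match in categories, the category columns become NULL. Walk through each product:
  - product 1 (Laptop): category_id=2 -> matches Books
  - product 2 (Monitor): category_id=2 -> matches Books
  - product 3 (Camera): category_id=3 -> matches Kitchen
  - product 4 (Notebook): category_id=1 -> matches Sports
  - product 5 (Router): category_id=1 -> matches Sports
  - product 6 (Headphones): category_id=3 -> matches Kitchen
  - product 7 (Printer): category_id=1 -> matches Sports
  - product 8 (Keyboard): category_id=2 -> matches Books
  - product 9 (Stapler): category_id=NULL, no match -> kept with NULL
All 9 rows appear; 1 has NULL category.

SQL:
SELECT a.name, b.name AS category
FROM products a
LEFT JOIN categories b ON a.category_id = b.id

Result:
name       | category
-----------+---------
Laptop     | Books   
Monitor    | Books   
Camera     | Kitchen 
Notebook   | Sports  
Router     | Sports  
Headphones | Kitchen 
Printer    | Sports  
Keyboard   | Books   
Stapler    | NULL    


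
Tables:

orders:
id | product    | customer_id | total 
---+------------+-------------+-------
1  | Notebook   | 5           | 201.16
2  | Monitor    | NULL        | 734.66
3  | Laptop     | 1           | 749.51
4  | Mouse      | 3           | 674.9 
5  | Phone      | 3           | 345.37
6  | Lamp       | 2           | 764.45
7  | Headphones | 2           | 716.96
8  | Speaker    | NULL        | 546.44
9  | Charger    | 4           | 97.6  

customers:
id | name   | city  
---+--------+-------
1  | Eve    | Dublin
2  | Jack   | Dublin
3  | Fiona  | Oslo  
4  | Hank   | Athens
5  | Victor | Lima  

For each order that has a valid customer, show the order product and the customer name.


INNER JOIN keeps only orders rows whose customer_id matches an id in customers. Walk through each order:
  - order 1 (Notebook): customer_id=5 -> matches Victor
  - order 2 (Monitor): customer_id=NULL, no match -> dropped
  - order 3 (Laptop): customer_id=1 -> matches Eve
  - order 4 (Mouse): customer_id=3 -> matches Fiona
  - order 5 (Phone): customer_id=3 -> matches Fiona
  - order 6 (Lamp): customer_id=2 -> matches Jack
  - order 7 (Headphones): customer_id=2 -> matches Jack
  - order 8 (Speaker): customer_id=NULL, no match -> dropped
  - order 9 (Charger): customer_id=4 -> matches Hank
So 2 of 9 rows are dropped.

SQL:
SELECT a.product, b.name AS customer
FROM orders a
INNER JOIN customers b ON a.customer_id = b.id

Result:
product    | customer
-----------+---------
Notebook   | Victor  
Laptop     | Eve     
Mouse      | Fiona   
Phone      | Fiona   
Lamp       | Jack    
Headphones | Jack    
Charger    | Hank    


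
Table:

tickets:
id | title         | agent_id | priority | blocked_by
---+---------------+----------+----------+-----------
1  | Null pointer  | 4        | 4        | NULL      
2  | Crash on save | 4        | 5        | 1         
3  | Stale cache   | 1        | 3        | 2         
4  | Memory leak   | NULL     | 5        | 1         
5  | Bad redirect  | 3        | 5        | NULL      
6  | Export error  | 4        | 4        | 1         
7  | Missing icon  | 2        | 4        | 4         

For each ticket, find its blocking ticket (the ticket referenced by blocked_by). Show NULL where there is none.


This is a self-join: tickets is joined to a second copy of itself, matching each row's blocked_by to another row's id. Use LEFT JOIN so rows with blocked_by=NULL are kept.
  - ticket 1 (Null pointer): blocked_by=NULL -> NULL
  - ticket 2 (Crash on save): blocked_by=1 -> Null pointer
  - ticket 3 (Stale cache): blocked_by=2 -> Crash on save
  - ticket 4 (Memory leak): blocked_by=1 -> Null pointer
  - ticket 5 (Bad redirect): blocked_by=NULL -> NULL
  - ticket 6 (Export error): blocked_by=1 -> Null pointer
  - ticket 7 (Missing icon): blocked_by=4 -> Memory leak

SQL:
SELECT a.title AS item, b.title AS blocked_by
FROM tickets a
LEFT JOIN tickets b ON a.blocked_by = b.id

Result:
item          | blocked_by   
--------------+--------------
Null pointer  | NULL         
Crash on save | Null pointer 
Stale cache   | Crash on save
Memory leak   | Null pointer 
Bad redirect  | NULL         
Export error  | Null pointer 
Missing icon  | Memory leak  


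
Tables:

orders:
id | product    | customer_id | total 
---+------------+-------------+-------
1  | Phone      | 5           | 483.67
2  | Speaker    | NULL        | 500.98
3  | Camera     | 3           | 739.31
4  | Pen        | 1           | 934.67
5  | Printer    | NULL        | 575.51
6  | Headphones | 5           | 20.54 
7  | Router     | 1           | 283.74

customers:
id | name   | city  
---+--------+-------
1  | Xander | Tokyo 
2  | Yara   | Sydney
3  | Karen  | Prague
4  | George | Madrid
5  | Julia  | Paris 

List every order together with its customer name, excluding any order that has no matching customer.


INNER JOIN keeps only orders rows whose customer_id matches an id in customers. Walk through each order:
  - order 1 (Phone): customer_id=5 -> matches Julia
  - order 2 (Speaker): customer_id=NULL, no match -> dropped
  - order 3 (Camera): customer_id=3 -> matches Karen
  - order 4 (Pen): customer_id=1 -> matches Xander
  - order 5 (Printer): customer_id=NULL, no match -> dropped
  - order 6 (Headphones): customer_id=5 -> matches Julia
  - order 7 (Router): customer_id=1 -> matches Xander
So 2 of 7 rows are dropped.

SQL:
SELECT a.product, b.name AS customer
FROM orders a
INNER JOIN customers b ON a.customer_id = b.id

Result:
product    | customer
-----------+---------
Phone      | Julia   
Camera     | Karen   
Pen        | Xander  
Headphones | Julia   
Router     | Xander  


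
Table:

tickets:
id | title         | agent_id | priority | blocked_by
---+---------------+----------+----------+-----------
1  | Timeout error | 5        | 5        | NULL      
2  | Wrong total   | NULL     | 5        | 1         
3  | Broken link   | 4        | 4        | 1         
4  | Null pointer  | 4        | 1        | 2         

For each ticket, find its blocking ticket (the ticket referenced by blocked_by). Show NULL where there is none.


This is a self-join: tickets is joined to a second copy of itself, matching each row's blocked_by to another row's id. Use LEFT JOIN so rows with blocked_by=NULL are kept.
  - ticket 1 (Timeout error): blocked_by=NULL -> NULL
  - ticket 2 (Wrong total): blocked_by=1 -> Timeout error
  - ticket 3 (Broken link): blocked_by=1 -> Timeout error
  - ticket 4 (Null pointer): blocked_by=2 -> Wrong total

SQL:
SELECT a.title AS item, b.title AS blocked_by
FROM tickets a
LEFT JOIN tickets b ON a.blocked_by = b.id

Result:
item          | blocked_by   
--------------+--------------
Timeout error | NULL         
Wrong total   | Timeout error
Broken link   | Timeout error
Null pointer  | Wrong total  


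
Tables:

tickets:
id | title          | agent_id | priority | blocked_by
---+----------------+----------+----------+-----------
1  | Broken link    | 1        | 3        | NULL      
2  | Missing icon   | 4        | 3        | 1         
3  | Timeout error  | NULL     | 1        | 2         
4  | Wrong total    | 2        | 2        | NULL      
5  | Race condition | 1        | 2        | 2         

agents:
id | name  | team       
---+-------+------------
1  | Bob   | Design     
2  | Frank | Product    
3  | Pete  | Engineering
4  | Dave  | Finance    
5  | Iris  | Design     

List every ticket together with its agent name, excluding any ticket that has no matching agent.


INNER JOIN keeps only tickets rows whose agent_id matches an id in agents. Walk through each ticket:
  - ticket 1 (Broken link): agent_id=1 -> matches Bob
  - ticket 2 (Missing icon): agent_id=4 -> matches Dave
  - ticket 3 (Timeout error): agent_id=NULL, no match -> dropped
  - ticket 4 (Wrong total): agent_id=2 -> matches Frank
  - ticket 5 (Race condition): agent_id=1 -> matches Bob
So 1 of 5 rows is dropped.

SQL:
SELECT a.title, b.name AS agent
FROM tickets a
INNER JOIN agents b ON a.agent_id = b.id

Result:
title          | agent
---------------+------
Broken link    | Bob  
Missing icon   | Dave 
Wrong total    | Frank
Race condition | Bob  


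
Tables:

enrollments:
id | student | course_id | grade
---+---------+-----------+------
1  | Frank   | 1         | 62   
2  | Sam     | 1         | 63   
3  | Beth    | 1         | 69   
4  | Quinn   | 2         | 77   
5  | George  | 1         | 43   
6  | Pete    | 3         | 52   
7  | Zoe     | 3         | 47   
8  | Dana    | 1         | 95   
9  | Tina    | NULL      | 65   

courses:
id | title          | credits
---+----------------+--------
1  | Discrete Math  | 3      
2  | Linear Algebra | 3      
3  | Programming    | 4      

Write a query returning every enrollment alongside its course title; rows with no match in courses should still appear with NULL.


LEFT JOIN keeps every row from enrollments (the left table); where course_id has no match in courses, the course columns become NULL. Walk through each enrollment:
  - enrollment 1 (Frank): course_id=1 -> matches Discrete Math
  - enrollment 2 (Sam): course_id=1 -> matches Discrete Math
  - enrollment 3 (Beth): course_id=1 -> matches Discrete Math
  - enrollment 4 (Quinn): course_id=2 -> matches Linear Algebra
  - enrollment 5 (George): course_id=1 -> matches Discrete Math
  - enrollment 6 (Pete): course_id=3 -> matches Programming
  - enrollment 7 (Zoe): course_id=3 -> matches Programming
  - enrollment 8 (Dana): course_id=1 -> matches Discrete Math
  - enrollment 9 (Tina): course_id=NULL, no match -> kept with NULL
All 9 rows appear; 1 has NULL course.

SQL:
SELECT a.student, b.title AS course
FROM enrollments a
LEFT JOIN courses b ON a.course_id = b.id

Result:
student | course        
--------+---------------
Frank   | Discrete Math 
Sam     | Discrete Math 
Beth    | Discrete Math 
Quinn   | Linear Algebra
George  | Discrete Math 
Pete    | Programming   
Zoe     | Programming   
Dana    | Discrete Math 
Tina    | NULL          


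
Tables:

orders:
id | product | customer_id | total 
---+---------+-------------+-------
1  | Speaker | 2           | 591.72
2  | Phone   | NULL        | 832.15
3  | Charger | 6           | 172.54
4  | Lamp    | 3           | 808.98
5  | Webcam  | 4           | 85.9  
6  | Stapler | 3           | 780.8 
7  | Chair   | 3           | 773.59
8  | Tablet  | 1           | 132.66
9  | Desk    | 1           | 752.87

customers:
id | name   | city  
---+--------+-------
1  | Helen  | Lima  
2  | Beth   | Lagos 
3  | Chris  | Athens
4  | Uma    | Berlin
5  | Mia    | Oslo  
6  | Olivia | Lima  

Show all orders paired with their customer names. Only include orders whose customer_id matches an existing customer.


INNER JOIN keeps only orders rows whose customer_id matches an id in customers. Walk through each order:
  - order 1 (Speaker): customer_id=2 -> matches Beth
  - order 2 (Phone): customer_id=NULL, no match -> dropped
  - order 3 (Charger): customer_id=6 -> matches Olivia
  - order 4 (Lamp): customer_id=3 -> matches Chris
  - order 5 (Webcam): customer_id=4 -> matches Uma
  - order 6 (Stapler): customer_id=3 -> matches Chris
  - order 7 (Chair): customer_id=3 -> matches Chris
  - order 8 (Tablet): customer_id=1 -> matches Helen
  - order 9 (Desk): customer_id=1 -> matches Helen
So 1 of 9 rows is dropped.

SQL:
SELECT a.product, b.name AS customer
FROM orders a
INNER JOIN customers b ON a.customer_id = b.id

Result:
product | customer
--------+---------
Speaker | Beth    
Charger | Olivia  
Lamp    | Chris   
Webcam  | Uma     
Stapler | Chris   
Chair   | Chris   
Tablet  | Helen   
Desk    | Helen   


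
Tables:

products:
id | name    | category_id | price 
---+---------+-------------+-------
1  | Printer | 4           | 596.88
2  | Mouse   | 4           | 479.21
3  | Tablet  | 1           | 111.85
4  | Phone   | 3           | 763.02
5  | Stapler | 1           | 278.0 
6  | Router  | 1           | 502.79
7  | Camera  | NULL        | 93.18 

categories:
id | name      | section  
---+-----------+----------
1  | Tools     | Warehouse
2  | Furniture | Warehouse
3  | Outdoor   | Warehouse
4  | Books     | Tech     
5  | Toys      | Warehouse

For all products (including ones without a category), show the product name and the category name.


LEFT JOIN keeps every row from products (the left table); where category_id has no match in categories, the category columns become NULL. Walk through each product:
  - product 1 (Printer): category_id=4 -> matches Books
  - product 2 (Mouse): category_id=4 -> matches Books
  - product 3 (Tablet): category_id=1 -> matches Tools
  - product 4 (Phone): category_id=3 -> matches Outdoor
  - product 5 (Stapler): category_id=1 -> matches Tools
  - product 6 (Router): category_id=1 -> matches Tools
  - product 7 (Camera): category_id=NULL, no match -> kept with NULL
All 7 rows appear; 1 has NULL category.

SQL:
SELECT a.name, b.name AS category
FROM products a
LEFT JOIN categories b ON a.category_id = b.id

Result:
name    | category
--------+---------
Printer | Books   
Mouse   | Books   
Tablet  | Tools   
Phone   | Outdoor 
Stapler | Tools   
Router  | Tools   
Camera  | NULL    


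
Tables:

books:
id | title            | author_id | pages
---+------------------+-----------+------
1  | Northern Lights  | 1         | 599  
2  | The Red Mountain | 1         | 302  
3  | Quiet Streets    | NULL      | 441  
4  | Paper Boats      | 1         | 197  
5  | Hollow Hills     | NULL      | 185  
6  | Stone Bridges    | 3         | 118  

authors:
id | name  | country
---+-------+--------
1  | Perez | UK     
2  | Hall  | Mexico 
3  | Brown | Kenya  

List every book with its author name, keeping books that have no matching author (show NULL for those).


LEFT JOIN keeps every row from books (the left table); where author_id has no match in authors, the author columns become NULL. Walk through each book:
  - book 1 (Northern Lights): author_id=1 -> matches Perez
  - book 2 (The Red Mountain): author_id=1 -> matches Perez
  - book 3 (Quiet Streets): author_id=NULL, no match -> kept with NULL
  - book 4 (Paper Boats): author_id=1 -> matches Perez
  - book 5 (Hollow Hills): author_id=NULL, no match -> kept with NULL
  - book 6 (Stone Bridges): author_id=3 -> matches Brown
All 6 rows appear; 2 have NULL author.

SQL:
SELECT a.title, b.name AS author
FROM books a
LEFT JOIN authors b ON a.author_id = b.id

Result:
title            | author
-----------------+-------
Northern Lights  | Perez 
The Red Mountain | Perez 
Quiet Streets    | NULL  
Paper Boats      | Perez 
Hollow Hills     | NULL  
Stone Bridges    | Brown 


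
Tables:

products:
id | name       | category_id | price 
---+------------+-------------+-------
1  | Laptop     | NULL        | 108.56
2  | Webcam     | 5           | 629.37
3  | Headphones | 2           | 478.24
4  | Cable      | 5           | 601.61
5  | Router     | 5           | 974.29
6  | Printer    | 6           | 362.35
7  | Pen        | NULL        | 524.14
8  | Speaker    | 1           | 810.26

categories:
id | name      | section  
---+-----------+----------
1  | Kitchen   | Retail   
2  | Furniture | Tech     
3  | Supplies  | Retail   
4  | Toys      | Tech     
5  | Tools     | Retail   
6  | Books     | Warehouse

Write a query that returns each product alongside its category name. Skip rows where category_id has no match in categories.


INNER JOIN keeps only products rows whose category_id matches an id in categories. Walk through each product:
  - product 1 (Laptop): category_id=NULL, no match -> dropped
  - product 2 (Webcam): category_id=5 -> matches Tools
  - product 3 (Headphones): category_id=2 -> matches Furniture
  - product 4 (Cable): category_id=5 -> matches Tools
  - product 5 (Router): category_id=5 -> matches Tools
  - product 6 (Printer): category_id=6 -> matches Books
  - product 7 (Pen): category_id=NULL, no match -> dropped
  - product 8 (Speaker): category_id=1 -> matches Kitchen
So 2 of 8 rows are dropped.

SQL:
SELECT a.name, b.name AS category
FROM products a
INNER JOIN categories b ON a.category_id = b.id

Result:
name       | category 
-----------+----------
Webcam     | Tools    
Headphones | Furniture
Cable      | Tools    
Router     | Tools    
Printer    | Books    
Speaker    | Kitchen  
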